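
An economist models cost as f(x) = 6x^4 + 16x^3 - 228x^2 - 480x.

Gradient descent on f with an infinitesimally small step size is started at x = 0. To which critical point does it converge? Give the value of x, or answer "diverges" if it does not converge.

4

f'(x) = 24(x - 4)(x + 1)(x + 5), so f'(0) = -480.
Gradient descent moves in the -f' direction, i.e. x is increasing.
The nearest critical point in that direction is x = 4, where f'' = 1080 > 0 (a local minimum). The iterate converges there.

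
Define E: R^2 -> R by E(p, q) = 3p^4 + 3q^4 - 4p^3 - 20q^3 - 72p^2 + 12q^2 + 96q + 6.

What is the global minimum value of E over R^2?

E(p,q) separates as A(p) + B(q) + 6, so its minimum is min A + min B + 6.
A'(p) = 12p(p - 4)(p + 3) vanishes at p ∈ {-3, 0, 4}; B'(q) = 12(q - 4)(q - 2)(q + 1) vanishes at q ∈ {-1, 2, 4}.
Local minima of A (where A''>0): A(-3)=-297, A(4)=-640. Local minima of B: B(-1)=-61, B(4)=64.
So the global minimum of E is A(4) + B(-1) + 6 = -640 − 61 + 6 = -695, attained at (4, -1).

-695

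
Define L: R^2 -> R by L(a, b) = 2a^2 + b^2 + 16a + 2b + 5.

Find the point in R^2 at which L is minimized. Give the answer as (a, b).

L(a,b) separates as P(a) + Q(b) + 5, so its minimum is min P + min Q + 5.
P'(a) = 4a + 16 vanishes at a ∈ {-4}; Q'(b) = 2b + 2 vanishes at b ∈ {-1}.
Local minima of P (where P''>0): P(-4)=-32. Local minima of Q: Q(-1)=-1.
So the global minimum of L is P(-4) + Q(-1) + 5 = -32 − 1 + 5 = -28, attained at (-4, -1).

(-4, -1)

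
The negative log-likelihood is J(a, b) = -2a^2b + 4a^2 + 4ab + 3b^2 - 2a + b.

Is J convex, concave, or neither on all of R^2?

neither

The term -2a^2b is cubic, so the Hessian is not constant.
∂²J/∂a² = -4b + 8, which takes both signs as b varies (negative for sufficiently large b). A diagonal entry of the Hessian changing sign means the Hessian is neither positive- nor negative-semidefinite on all of R^2.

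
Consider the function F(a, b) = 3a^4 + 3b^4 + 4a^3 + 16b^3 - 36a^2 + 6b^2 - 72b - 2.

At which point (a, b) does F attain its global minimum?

F(a,b) separates as P(a) + Q(b) − 2, so its minimum is min P + min Q − 2.
P'(a) = 12a(a - 2)(a + 3) vanishes at a ∈ {-3, 0, 2}; Q'(b) = 12(b - 1)(b + 2)(b + 3) vanishes at b ∈ {-3, -2, 1}.
Local minima of P (where P''>0): P(-3)=-189, P(2)=-64. Local minima of Q: Q(-3)=81, Q(1)=-47.
So the global minimum of F is P(-3) + Q(1) − 2 = -189 − 47 − 2 = -238, attained at (-3, 1).

(-3, 1)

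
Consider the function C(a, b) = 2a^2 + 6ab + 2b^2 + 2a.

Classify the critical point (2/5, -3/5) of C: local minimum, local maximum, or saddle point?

The Hessian of C is constant: H = [[4, 6], [6, 4]].
det(H) = 4·4 − 6² = -20.
Since det(H) < 0, H is indefinite and the critical point is a saddle point.

saddle point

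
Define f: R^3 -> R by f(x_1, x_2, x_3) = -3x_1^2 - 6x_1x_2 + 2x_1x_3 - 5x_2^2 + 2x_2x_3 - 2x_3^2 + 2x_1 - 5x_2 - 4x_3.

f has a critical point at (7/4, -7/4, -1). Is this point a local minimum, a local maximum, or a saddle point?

local maximum

The Hessian is constant: H = [[-6, -6, 2], [-6, -10, 2], [2, 2, -4]].
Leading principal minors: Δ₁ = -6, Δ₂ = 24, Δ₃ = -80.
The minors alternate sign starting negative (−, +, −), so H is negative definite: a local maximum.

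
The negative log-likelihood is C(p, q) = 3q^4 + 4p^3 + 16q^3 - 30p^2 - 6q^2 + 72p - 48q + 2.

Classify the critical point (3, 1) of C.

The mixed partial ∂²C/∂p∂q is 0, so the Hessian at any point is diag(C_pp, C_qq) = diag(12(2p - 5), 12(3q^2 + 8q - 1)).
At (3, 1): H = diag(12, 120).
Both eigenvalues are positive, so H is positive definite: a local minimum.

local minimum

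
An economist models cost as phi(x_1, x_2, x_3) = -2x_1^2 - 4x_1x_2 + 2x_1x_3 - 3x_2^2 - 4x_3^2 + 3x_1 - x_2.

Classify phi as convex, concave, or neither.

concave

phi is quadratic, so its Hessian is the constant matrix H = [[-4, -4, 2], [-4, -6, 0], [2, 0, -8]].
Leading principal minors: -4, 8, -40.
Signs alternate −, +, − ⇒ H ≺ 0 ⇒ concave.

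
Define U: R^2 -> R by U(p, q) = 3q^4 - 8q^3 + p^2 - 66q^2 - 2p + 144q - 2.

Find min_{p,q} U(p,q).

-570

U(p,q) separates as A(p) + B(q) − 2, so its minimum is min A + min B − 2.
A'(p) = 2p - 2 vanishes at p ∈ {1}; B'(q) = 12(q - 4)(q - 1)(q + 3) vanishes at q ∈ {-3, 1, 4}.
Local minima of A (where A''>0): A(1)=-1. Local minima of B: B(-3)=-567, B(4)=-224.
So the global minimum of U is A(1) + B(-3) − 2 = -1 − 567 − 2 = -570, attained at (1, -3).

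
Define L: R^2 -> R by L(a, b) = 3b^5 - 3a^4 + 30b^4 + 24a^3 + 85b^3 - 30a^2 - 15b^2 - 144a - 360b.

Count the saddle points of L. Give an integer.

L separates as a function of a plus a function of b, so ∇L=0 decouples.
∂L/∂a = -12(a - 4)(a - 3)(a + 1) = 0 at a ∈ {-1, 3, 4}; ∂L/∂b = 15(b - 1)(b + 2)(b + 3)(b + 4) = 0 at b ∈ {-4, -3, -2, 1}.
The Hessian is diagonal: diag(L_aa, L_bb). Second derivatives: L_aa(-1)=-240, L_aa(3)=48, L_aa(4)=-60; L_bb(-4)=-150, L_bb(-3)=60, L_bb(-2)=-90, L_bb(1)=900.
Saddle points occur where the two diagonal entries have opposite signs: (-1, -3), (-1, 1), (3, -4), (3, -2), (4, -3), (4, 1). Count: 6.

6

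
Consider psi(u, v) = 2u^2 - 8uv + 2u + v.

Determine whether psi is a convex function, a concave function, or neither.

psi is quadratic, so its Hessian is the constant matrix H = [[4, -8], [-8, 0]].
det(H) = -64, tr(H) = 4.
det(H) < 0, so H is indefinite: neither convex nor concave.

neither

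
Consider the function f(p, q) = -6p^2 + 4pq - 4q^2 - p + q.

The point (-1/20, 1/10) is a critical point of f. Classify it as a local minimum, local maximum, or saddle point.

The Hessian of f is constant: H = [[-12, 4], [4, -8]].
det(H) = (-12)·(-8) − 4² = 80.
det(H) > 0 and tr(H) = -20 < 0, so H is negative definite and the point is a local maximum.

local maximum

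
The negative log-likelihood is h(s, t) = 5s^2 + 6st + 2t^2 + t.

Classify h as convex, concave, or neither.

h is quadratic, so its Hessian is the constant matrix H = [[10, 6], [6, 4]].
det(H) = 4, tr(H) = 14.
det(H) > 0 and tr(H) > 0, so H is positive definite everywhere: convex.

convex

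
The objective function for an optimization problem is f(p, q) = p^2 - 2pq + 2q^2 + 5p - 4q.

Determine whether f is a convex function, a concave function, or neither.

convex

f is quadratic, so its Hessian is the constant matrix H = [[2, -2], [-2, 4]].
det(H) = 4, tr(H) = 6.
det(H) > 0 and tr(H) > 0, so H is positive definite everywhere: convex.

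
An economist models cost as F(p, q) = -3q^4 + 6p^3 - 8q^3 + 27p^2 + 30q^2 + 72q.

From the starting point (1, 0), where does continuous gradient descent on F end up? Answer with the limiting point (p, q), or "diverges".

F is separable, so gradient descent decouples: p follows -∂F/∂p, q follows -∂F/∂q.
∂F/∂p = 18p(p + 3); at p=1 this is 72, so p decreases.
∂F/∂q = -12(q - 2)(q + 1)(q + 3); at q=0 this is 72, so q decreases.
p converges to its nearest critical value 0 (a local min of the p-part); q converges to -1. The iterate converges to (0, -1).

(0, -1)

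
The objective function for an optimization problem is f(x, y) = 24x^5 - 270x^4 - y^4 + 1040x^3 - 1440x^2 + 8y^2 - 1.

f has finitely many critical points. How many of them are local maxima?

4

f separates as a function of x plus a function of y, so ∇f=0 decouples.
∂f/∂x = 120x(x - 4)(x - 3)(x - 2) = 0 at x ∈ {0, 2, 3, 4}; ∂f/∂y = -4y(y - 2)(y + 2) = 0 at y ∈ {-2, 0, 2}.
The Hessian is diagonal: diag(f_xx, f_yy). Second derivatives: f_xx(0)=-2880, f_xx(2)=480, f_xx(3)=-360, f_xx(4)=960; f_yy(-2)=-32, f_yy(0)=16, f_yy(2)=-32.
Local maxima occur where both diagonal entries negative: (0, -2), (0, 2), (3, -2), (3, 2). Count: 4.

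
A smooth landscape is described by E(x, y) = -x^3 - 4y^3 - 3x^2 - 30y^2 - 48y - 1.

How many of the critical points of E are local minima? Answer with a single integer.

E separates as a function of x plus a function of y, so ∇E=0 decouples.
∂E/∂x = -3x(x + 2) = 0 at x ∈ {-2, 0}; ∂E/∂y = -12(y + 1)(y + 4) = 0 at y ∈ {-4, -1}.
The Hessian is diagonal: diag(E_xx, E_yy). Second derivatives: E_xx(-2)=6, E_xx(0)=-6; E_yy(-4)=36, E_yy(-1)=-36.
Local minima occur where both diagonal entries positive: (-2, -4). Count: 1.

1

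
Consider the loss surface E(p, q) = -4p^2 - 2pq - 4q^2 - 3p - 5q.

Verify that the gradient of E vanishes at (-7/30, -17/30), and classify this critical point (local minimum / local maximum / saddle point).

∇E = (-8p - 2q - 3, -2p - 8q - 5); substituting (-7/30, -17/30) gives ∇E = (0, 0), so (-7/30, -17/30) is indeed a critical point.
The Hessian of E is constant: H = [[-8, -2], [-2, -8]].
det(H) = (-8)·(-8) − (-2)² = 60.
det(H) > 0 and tr(H) = -16 < 0, so H is negative definite and the point is a local maximum.

local maximum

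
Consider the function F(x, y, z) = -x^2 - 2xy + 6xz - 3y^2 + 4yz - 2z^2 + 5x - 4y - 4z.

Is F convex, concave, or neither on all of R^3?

F is quadratic, so its Hessian is the constant matrix H = [[-2, -2, 6], [-2, -6, 4], [6, 4, -4]].
Leading principal minors: -2, 8, 120.
Neither pattern holds ⇒ H is indefinite ⇒ neither convex nor concave.

neither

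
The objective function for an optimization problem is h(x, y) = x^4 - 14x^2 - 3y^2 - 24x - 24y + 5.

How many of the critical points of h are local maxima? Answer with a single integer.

1

h separates as a function of x plus a function of y, so ∇h=0 decouples.
∂h/∂x = 4(x - 3)(x + 1)(x + 2) = 0 at x ∈ {-2, -1, 3}; ∂h/∂y = -6(y + 4) = 0 at y ∈ {-4}.
The Hessian is diagonal: diag(h_xx, h_yy). Second derivatives: h_xx(-2)=20, h_xx(-1)=-16, h_xx(3)=80; h_yy(-4)=-6.
Local maxima occur where both diagonal entries negative: (-1, -4). Count: 1.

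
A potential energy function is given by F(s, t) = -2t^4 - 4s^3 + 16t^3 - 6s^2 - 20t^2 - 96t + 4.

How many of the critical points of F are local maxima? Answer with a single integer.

F separates as a function of s plus a function of t, so ∇F=0 decouples.
∂F/∂s = -12s(s + 1) = 0 at s ∈ {-1, 0}; ∂F/∂t = -8(t - 4)(t - 3)(t + 1) = 0 at t ∈ {-1, 3, 4}.
The Hessian is diagonal: diag(F_ss, F_tt). Second derivatives: F_ss(-1)=12, F_ss(0)=-12; F_tt(-1)=-160, F_tt(3)=32, F_tt(4)=-40.
Local maxima occur where both diagonal entries negative: (0, -1), (0, 4). Count: 2.

2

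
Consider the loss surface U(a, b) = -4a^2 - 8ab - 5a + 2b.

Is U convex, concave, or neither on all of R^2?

neither

U is quadratic, so its Hessian is the constant matrix H = [[-8, -8], [-8, 0]].
det(H) = -64, tr(H) = -8.
det(H) < 0, so H is indefinite: neither convex nor concave.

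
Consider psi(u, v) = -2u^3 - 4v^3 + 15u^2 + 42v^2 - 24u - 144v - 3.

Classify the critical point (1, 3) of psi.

The mixed partial ∂²psi/∂u∂v is 0, so the Hessian at any point is diag(psi_uu, psi_vv) = diag(6(-2u + 5), 12(-2v + 7)).
At (1, 3): H = diag(18, 12).
Both eigenvalues are positive, so H is positive definite: a local minimum.

local minimum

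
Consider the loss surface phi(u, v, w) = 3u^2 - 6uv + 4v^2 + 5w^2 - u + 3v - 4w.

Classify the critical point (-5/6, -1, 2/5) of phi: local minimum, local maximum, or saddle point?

local minimum

The Hessian is constant: H = [[6, -6, 0], [-6, 8, 0], [0, 0, 10]].
Leading principal minors: Δ₁ = 6, Δ₂ = 12, Δ₃ = 120.
All leading minors are positive, so H is positive definite: a local minimum.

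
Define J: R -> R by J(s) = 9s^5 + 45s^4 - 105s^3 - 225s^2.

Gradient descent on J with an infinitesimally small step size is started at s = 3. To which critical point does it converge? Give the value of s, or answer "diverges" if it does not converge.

J'(s) = 45s(s - 2)(s + 1)(s + 5), so J'(3) = 4320.
Gradient descent moves in the -J' direction, i.e. s is decreasing.
The nearest critical point in that direction is s = 2, where J'' = 1890 > 0 (a local minimum). The iterate converges there.

2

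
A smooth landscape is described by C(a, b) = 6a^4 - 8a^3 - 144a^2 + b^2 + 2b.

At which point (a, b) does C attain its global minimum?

(4, -1)

C(a,b) separates as P(a) + Q(b), so its minimum is min P + min Q.
P'(a) = 24a(a - 4)(a + 3) vanishes at a ∈ {-3, 0, 4}; Q'(b) = 2b + 2 vanishes at b ∈ {-1}.
Local minima of P (where P''>0): P(-3)=-594, P(4)=-1280. Local minima of Q: Q(-1)=-1.
So the global minimum of C is P(4) + Q(-1) = -1280 − 1 = -1281, attained at (4, -1).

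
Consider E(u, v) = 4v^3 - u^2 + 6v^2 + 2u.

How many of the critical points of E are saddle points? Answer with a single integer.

1

E separates as a function of u plus a function of v, so ∇E=0 decouples.
∂E/∂u = -2(u - 1) = 0 at u ∈ {1}; ∂E/∂v = 12v(v + 1) = 0 at v ∈ {-1, 0}.
The Hessian is diagonal: diag(E_uu, E_vv). Second derivatives: E_uu(1)=-2; E_vv(-1)=-12, E_vv(0)=12.
Saddle points occur where the two diagonal entries have opposite signs: (1, 0). Count: 1.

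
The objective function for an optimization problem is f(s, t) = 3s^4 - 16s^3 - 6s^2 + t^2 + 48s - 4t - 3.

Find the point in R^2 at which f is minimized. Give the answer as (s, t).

f(s,t) separates as P(s) + Q(t) − 3, so its minimum is min P + min Q − 3.
P'(s) = 12(s - 4)(s - 1)(s + 1) vanishes at s ∈ {-1, 1, 4}; Q'(t) = 2(t - 2) vanishes at t ∈ {2}.
Local minima of P (where P''>0): P(-1)=-35, P(4)=-160. Local minima of Q: Q(2)=-4.
So the global minimum of f is P(4) + Q(2) − 3 = -160 − 4 − 3 = -167, attained at (4, 2).

(4, 2)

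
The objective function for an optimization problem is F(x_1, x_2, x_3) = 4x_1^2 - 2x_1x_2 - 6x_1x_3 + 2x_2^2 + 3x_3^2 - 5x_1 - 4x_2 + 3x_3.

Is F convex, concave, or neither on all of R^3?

F is quadratic, so its Hessian is the constant matrix H = [[8, -2, -6], [-2, 4, 0], [-6, 0, 6]].
Leading principal minors: 8, 28, 24.
All positive ⇒ H ≻ 0 ⇒ convex.

convex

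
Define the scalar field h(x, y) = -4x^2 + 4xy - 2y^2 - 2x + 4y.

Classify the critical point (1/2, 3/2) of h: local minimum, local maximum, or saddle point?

The Hessian of h is constant: H = [[-8, 4], [4, -4]].
det(H) = (-8)·(-4) − 4² = 16.
det(H) > 0 and tr(H) = -12 < 0, so H is negative definite and the point is a local maximum.

local maximum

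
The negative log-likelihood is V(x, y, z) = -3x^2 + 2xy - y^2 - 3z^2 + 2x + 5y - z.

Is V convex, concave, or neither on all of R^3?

V is quadratic, so its Hessian is the constant matrix H = [[-6, 2, 0], [2, -2, 0], [0, 0, -6]].
Leading principal minors: -6, 8, -48.
Signs alternate −, +, − ⇒ H ≺ 0 ⇒ concave.

concave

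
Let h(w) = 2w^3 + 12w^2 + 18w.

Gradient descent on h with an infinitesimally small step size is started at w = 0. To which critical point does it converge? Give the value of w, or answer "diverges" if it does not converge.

h'(w) = 6(w + 1)(w + 3), so h'(0) = 18.
Gradient descent moves in the -h' direction, i.e. w is decreasing.
The nearest critical point in that direction is w = -1, where h'' = 12 > 0 (a local minimum). The iterate converges there.

-1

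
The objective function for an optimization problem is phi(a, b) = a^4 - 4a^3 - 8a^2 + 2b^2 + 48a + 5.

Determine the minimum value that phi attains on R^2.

-75

phi(a,b) separates as P(a) + Q(b) + 5, so its minimum is min P + min Q + 5.
P'(a) = 4(a - 3)(a - 2)(a + 2) vanishes at a ∈ {-2, 2, 3}; Q'(b) = 4b vanishes at b ∈ {0}.
Local minima of P (where P''>0): P(-2)=-80, P(3)=45. Local minima of Q: Q(0)=0.
So the global minimum of phi is P(-2) + Q(0) + 5 = -80 + 0 + 5 = -75, attained at (-2, 0).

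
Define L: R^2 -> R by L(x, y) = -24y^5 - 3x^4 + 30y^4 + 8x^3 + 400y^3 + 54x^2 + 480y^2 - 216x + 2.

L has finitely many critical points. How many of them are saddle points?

L separates as a function of x plus a function of y, so ∇L=0 decouples.
∂L/∂x = -12(x - 3)(x - 2)(x + 3) = 0 at x ∈ {-3, 2, 3}; ∂L/∂y = -120y(y - 4)(y + 1)(y + 2) = 0 at y ∈ {-2, -1, 0, 4}.
The Hessian is diagonal: diag(L_xx, L_yy). Second derivatives: L_xx(-3)=-360, L_xx(2)=60, L_xx(3)=-72; L_yy(-2)=1440, L_yy(-1)=-600, L_yy(0)=960, L_yy(4)=-14400.
Saddle points occur where the two diagonal entries have opposite signs: (-3, -2), (-3, 0), (2, -1), (2, 4), (3, -2), (3, 0). Count: 6.

6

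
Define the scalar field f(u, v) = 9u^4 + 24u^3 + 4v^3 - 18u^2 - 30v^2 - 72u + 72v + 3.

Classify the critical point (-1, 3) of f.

saddle point

The mixed partial ∂²f/∂u∂v is 0, so the Hessian at any point is diag(f_uu, f_vv) = diag(36(3u^2 + 4u - 1), 12(2v - 5)).
At (-1, 3): H = diag(-72, 12).
The eigenvalues have opposite signs, so H is indefinite: a saddle point.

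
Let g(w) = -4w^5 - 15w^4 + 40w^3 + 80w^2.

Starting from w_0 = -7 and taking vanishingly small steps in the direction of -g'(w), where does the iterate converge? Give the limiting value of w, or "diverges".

g'(w) = -20w(w - 2)(w + 1)(w + 4), so g'(-7) = -22680.
Gradient descent moves in the -g' direction, i.e. w is increasing.
The nearest critical point in that direction is w = -4, where g'' = 1440 > 0 (a local minimum). The iterate converges there.

-4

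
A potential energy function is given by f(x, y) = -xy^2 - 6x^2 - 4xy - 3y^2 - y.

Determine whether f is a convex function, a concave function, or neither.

neither

The term -xy^2 is cubic, so the Hessian is not constant.
∂²f/∂y² = -2x - 6, which takes both signs as x varies (negative for sufficiently large x). A diagonal entry of the Hessian changing sign means the Hessian is neither positive- nor negative-semidefinite on all of R^2.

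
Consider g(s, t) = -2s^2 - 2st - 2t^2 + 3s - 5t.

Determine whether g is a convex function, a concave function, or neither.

g is quadratic, so its Hessian is the constant matrix H = [[-4, -2], [-2, -4]].
det(H) = 12, tr(H) = -8.
det(H) > 0 and tr(H) < 0, so H is negative definite everywhere: concave.

concave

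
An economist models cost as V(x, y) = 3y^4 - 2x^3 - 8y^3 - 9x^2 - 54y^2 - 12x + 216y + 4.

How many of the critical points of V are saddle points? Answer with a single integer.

3

V separates as a function of x plus a function of y, so ∇V=0 decouples.
∂V/∂x = -6(x + 1)(x + 2) = 0 at x ∈ {-2, -1}; ∂V/∂y = 12(y - 3)(y - 2)(y + 3) = 0 at y ∈ {-3, 2, 3}.
The Hessian is diagonal: diag(V_xx, V_yy). Second derivatives: V_xx(-2)=6, V_xx(-1)=-6; V_yy(-3)=360, V_yy(2)=-60, V_yy(3)=72.
Saddle points occur where the two diagonal entries have opposite signs: (-2, 2), (-1, -3), (-1, 3). Count: 3.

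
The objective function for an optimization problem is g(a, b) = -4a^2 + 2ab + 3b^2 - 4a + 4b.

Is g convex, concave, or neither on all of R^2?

g is quadratic, so its Hessian is the constant matrix H = [[-8, 2], [2, 6]].
det(H) = -52, tr(H) = -2.
det(H) < 0, so H is indefinite: neither convex nor concave.

neither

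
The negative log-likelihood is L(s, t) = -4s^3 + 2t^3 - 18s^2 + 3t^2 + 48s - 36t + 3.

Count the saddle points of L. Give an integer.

2

L separates as a function of s plus a function of t, so ∇L=0 decouples.
∂L/∂s = -12(s - 1)(s + 4) = 0 at s ∈ {-4, 1}; ∂L/∂t = 6(t - 2)(t + 3) = 0 at t ∈ {-3, 2}.
The Hessian is diagonal: diag(L_ss, L_tt). Second derivatives: L_ss(-4)=60, L_ss(1)=-60; L_tt(-3)=-30, L_tt(2)=30.
Saddle points occur where the two diagonal entries have opposite signs: (-4, -3), (1, 2). Count: 2.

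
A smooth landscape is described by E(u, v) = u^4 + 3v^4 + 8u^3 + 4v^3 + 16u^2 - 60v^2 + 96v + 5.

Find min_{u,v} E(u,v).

-827

E(u,v) separates as P(u) + Q(v) + 5, so its minimum is min P + min Q + 5.
P'(u) = 4u(u + 2)(u + 4) vanishes at u ∈ {-4, -2, 0}; Q'(v) = 12(v - 2)(v - 1)(v + 4) vanishes at v ∈ {-4, 1, 2}.
Local minima of P (where P''>0): P(-4)=0, P(0)=0. Local minima of Q: Q(-4)=-832, Q(2)=32.
So the global minimum of E is P(-4) + Q(-4) + 5 = 0 − 832 + 5 = -827, attained at (-4, -4).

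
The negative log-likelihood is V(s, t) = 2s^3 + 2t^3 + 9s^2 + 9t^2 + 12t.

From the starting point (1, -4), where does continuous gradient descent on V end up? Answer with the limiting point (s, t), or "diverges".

V is separable, so gradient descent decouples: s follows -∂V/∂s, t follows -∂V/∂t.
∂V/∂s = 6s(s + 3); at s=1 this is 24, so s decreases.
∂V/∂t = 6(t + 1)(t + 2); at t=-4 this is 36, so t decreases.
The t-coordinate has no critical point in that direction and runs off to infinity.

diverges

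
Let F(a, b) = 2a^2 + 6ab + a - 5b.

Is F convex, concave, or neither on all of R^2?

neither

F is quadratic, so its Hessian is the constant matrix H = [[4, 6], [6, 0]].
det(H) = -36, tr(H) = 4.
det(H) < 0, so H is indefinite: neither convex nor concave.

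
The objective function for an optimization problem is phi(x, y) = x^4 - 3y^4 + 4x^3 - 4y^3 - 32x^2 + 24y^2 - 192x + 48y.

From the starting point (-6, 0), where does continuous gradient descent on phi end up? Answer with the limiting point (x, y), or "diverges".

phi is separable, so gradient descent decouples: x follows -∂phi/∂x, y follows -∂phi/∂y.
∂phi/∂x = 4(x - 4)(x + 3)(x + 4); at x=-6 this is -240, so x increases.
∂phi/∂y = -12(y - 2)(y + 1)(y + 2); at y=0 this is 48, so y decreases.
x converges to its nearest critical value -4 (a local min of the x-part); y converges to -1. The iterate converges to (-4, -1).

(-4, -1)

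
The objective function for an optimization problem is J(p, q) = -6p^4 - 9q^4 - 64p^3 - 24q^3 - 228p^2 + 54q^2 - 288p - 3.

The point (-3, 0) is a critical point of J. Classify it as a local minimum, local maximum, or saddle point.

The mixed partial ∂²J/∂p∂q is 0, so the Hessian at any point is diag(J_pp, J_qq) = diag(-24(3p^2 + 16p + 19), 36(-3q^2 - 4q + 3)).
At (-3, 0): H = diag(48, 108).
Both eigenvalues are positive, so H is positive definite: a local minimum.

local minimum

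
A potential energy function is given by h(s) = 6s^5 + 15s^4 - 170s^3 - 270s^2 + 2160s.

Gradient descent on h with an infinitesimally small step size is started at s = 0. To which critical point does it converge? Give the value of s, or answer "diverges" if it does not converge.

-3

h'(s) = 30(s - 3)(s - 2)(s + 3)(s + 4), so h'(0) = 2160.
Gradient descent moves in the -h' direction, i.e. s is decreasing.
The nearest critical point in that direction is s = -3, where h'' = 900 > 0 (a local minimum). The iterate converges there.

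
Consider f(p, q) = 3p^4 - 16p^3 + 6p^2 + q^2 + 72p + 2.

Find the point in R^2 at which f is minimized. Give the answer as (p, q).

f(p,q) separates as A(p) + B(q) + 2, so its minimum is min A + min B + 2.
A'(p) = 12(p - 3)(p - 2)(p + 1) vanishes at p ∈ {-1, 2, 3}; B'(q) = 2q vanishes at q ∈ {0}.
Local minima of A (where A''>0): A(-1)=-47, A(3)=81. Local minima of B: B(0)=0.
So the global minimum of f is A(-1) + B(0) + 2 = -47 + 0 + 2 = -45, attained at (-1, 0).

(-1, 0)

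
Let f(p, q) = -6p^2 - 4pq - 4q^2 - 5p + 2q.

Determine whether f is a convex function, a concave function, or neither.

concave

f is quadratic, so its Hessian is the constant matrix H = [[-12, -4], [-4, -8]].
det(H) = 80, tr(H) = -20.
det(H) > 0 and tr(H) < 0, so H is negative definite everywhere: concave.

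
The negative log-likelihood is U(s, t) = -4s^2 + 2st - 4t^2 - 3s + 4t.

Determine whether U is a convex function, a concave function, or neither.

concave

U is quadratic, so its Hessian is the constant matrix H = [[-8, 2], [2, -8]].
det(H) = 60, tr(H) = -16.
det(H) > 0 and tr(H) < 0, so H is negative definite everywhere: concave.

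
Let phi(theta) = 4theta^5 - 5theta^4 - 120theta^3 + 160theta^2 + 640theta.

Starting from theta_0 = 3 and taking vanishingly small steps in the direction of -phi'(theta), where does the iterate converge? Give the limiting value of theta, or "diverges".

4

phi'(theta) = 20(theta - 4)(theta - 2)(theta + 1)(theta + 4), so phi'(3) = -560.
Gradient descent moves in the -phi' direction, i.e. theta is increasing.
The nearest critical point in that direction is theta = 4, where phi'' = 1600 > 0 (a local minimum). The iterate converges there.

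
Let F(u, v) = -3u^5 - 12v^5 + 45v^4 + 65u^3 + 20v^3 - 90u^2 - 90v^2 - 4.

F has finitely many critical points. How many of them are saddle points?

F separates as a function of u plus a function of v, so ∇F=0 decouples.
∂F/∂u = -15u(u - 3)(u - 1)(u + 4) = 0 at u ∈ {-4, 0, 1, 3}; ∂F/∂v = -60v(v - 3)(v - 1)(v + 1) = 0 at v ∈ {-1, 0, 1, 3}.
The Hessian is diagonal: diag(F_uu, F_vv). Second derivatives: F_uu(-4)=2100, F_uu(0)=-180, F_uu(1)=150, F_uu(3)=-630; F_vv(-1)=480, F_vv(0)=-180, F_vv(1)=240, F_vv(3)=-1440.
Saddle points occur where the two diagonal entries have opposite signs: (-4, 0), (-4, 3), (0, -1), (0, 1), (1, 0), (1, 3), (3, -1), (3, 1). Count: 8.

8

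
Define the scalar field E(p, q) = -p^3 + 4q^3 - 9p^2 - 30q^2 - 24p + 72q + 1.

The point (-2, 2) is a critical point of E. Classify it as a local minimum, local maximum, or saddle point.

local maximum

The mixed partial ∂²E/∂p∂q is 0, so the Hessian at any point is diag(E_pp, E_qq) = diag(-6(p + 3), 12(2q - 5)).
At (-2, 2): H = diag(-6, -12).
Both eigenvalues are negative, so H is negative definite: a local maximum.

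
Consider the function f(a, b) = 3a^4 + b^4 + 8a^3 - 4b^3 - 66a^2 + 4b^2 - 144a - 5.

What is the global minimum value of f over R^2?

-572

f(a,b) separates as P(a) + Q(b) − 5, so its minimum is min P + min Q − 5.
P'(a) = 12(a - 3)(a + 1)(a + 4) vanishes at a ∈ {-4, -1, 3}; Q'(b) = 4b(b - 2)(b - 1) vanishes at b ∈ {0, 1, 2}.
Local minima of P (where P''>0): P(-4)=-224, P(3)=-567. Local minima of Q: Q(0)=0, Q(2)=0.
So the global minimum of f is P(3) + Q(0) − 5 = -567 + 0 − 5 = -572, attained at (3, 0).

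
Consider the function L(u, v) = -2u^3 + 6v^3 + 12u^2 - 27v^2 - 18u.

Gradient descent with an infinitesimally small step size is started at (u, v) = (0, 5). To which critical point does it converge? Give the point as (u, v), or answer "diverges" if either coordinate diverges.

L is separable, so gradient descent decouples: u follows -∂L/∂u, v follows -∂L/∂v.
∂L/∂u = -6(u - 3)(u - 1); at u=0 this is -18, so u increases.
∂L/∂v = 18v(v - 3); at v=5 this is 180, so v decreases.
u converges to its nearest critical value 1 (a local min of the u-part); v converges to 3. The iterate converges to (1, 3).

(1, 3)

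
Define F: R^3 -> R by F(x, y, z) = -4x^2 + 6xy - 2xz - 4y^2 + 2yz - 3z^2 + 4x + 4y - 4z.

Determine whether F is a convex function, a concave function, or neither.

concave

F is quadratic, so its Hessian is the constant matrix H = [[-8, 6, -2], [6, -8, 2], [-2, 2, -6]].
Leading principal minors: -8, 28, -152.
Signs alternate −, +, − ⇒ H ≺ 0 ⇒ concave.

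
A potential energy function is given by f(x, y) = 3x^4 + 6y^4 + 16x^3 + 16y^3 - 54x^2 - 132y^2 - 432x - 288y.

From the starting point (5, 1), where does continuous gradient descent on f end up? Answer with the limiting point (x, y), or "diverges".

(3, 3)

f is separable, so gradient descent decouples: x follows -∂f/∂x, y follows -∂f/∂y.
∂f/∂x = 12(x - 3)(x + 3)(x + 4); at x=5 this is 1728, so x decreases.
∂f/∂y = 24(y - 3)(y + 1)(y + 4); at y=1 this is -480, so y increases.
x converges to its nearest critical value 3 (a local min of the x-part); y converges to 3. The iterate converges to (3, 3).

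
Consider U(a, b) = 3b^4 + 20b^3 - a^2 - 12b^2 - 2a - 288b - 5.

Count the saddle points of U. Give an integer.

2

U separates as a function of a plus a function of b, so ∇U=0 decouples.
∂U/∂a = -2(a + 1) = 0 at a ∈ {-1}; ∂U/∂b = 12(b - 2)(b + 3)(b + 4) = 0 at b ∈ {-4, -3, 2}.
The Hessian is diagonal: diag(U_aa, U_bb). Second derivatives: U_aa(-1)=-2; U_bb(-4)=72, U_bb(-3)=-60, U_bb(2)=360.
Saddle points occur where the two diagonal entries have opposite signs: (-1, -4), (-1, 2). Count: 2.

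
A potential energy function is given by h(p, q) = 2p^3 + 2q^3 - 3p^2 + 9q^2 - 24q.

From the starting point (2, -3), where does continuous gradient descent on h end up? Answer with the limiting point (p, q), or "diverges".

h is separable, so gradient descent decouples: p follows -∂h/∂p, q follows -∂h/∂q.
∂h/∂p = 6p(p - 1); at p=2 this is 12, so p decreases.
∂h/∂q = 6(q - 1)(q + 4); at q=-3 this is -24, so q increases.
p converges to its nearest critical value 1 (a local min of the p-part); q converges to 1. The iterate converges to (1, 1).

(1, 1)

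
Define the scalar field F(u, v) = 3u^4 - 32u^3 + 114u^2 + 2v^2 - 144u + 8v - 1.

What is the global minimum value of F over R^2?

F(u,v) separates as P(u) + Q(v) − 1, so its minimum is min P + min Q − 1.
P'(u) = 12(u - 4)(u - 3)(u - 1) vanishes at u ∈ {1, 3, 4}; Q'(v) = 4v + 8 vanishes at v ∈ {-2}.
Local minima of P (where P''>0): P(1)=-59, P(4)=-32. Local minima of Q: Q(-2)=-8.
So the global minimum of F is P(1) + Q(-2) − 1 = -59 − 8 − 1 = -68, attained at (1, -2).

-68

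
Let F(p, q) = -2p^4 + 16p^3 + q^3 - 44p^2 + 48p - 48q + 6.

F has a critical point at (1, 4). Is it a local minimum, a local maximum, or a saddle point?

saddle point

The mixed partial ∂²F/∂p∂q is 0, so the Hessian at any point is diag(F_pp, F_qq) = diag(8(-3p^2 + 12p - 11), 6q).
At (1, 4): H = diag(-16, 24).
The eigenvalues have opposite signs, so H is indefinite: a saddle point.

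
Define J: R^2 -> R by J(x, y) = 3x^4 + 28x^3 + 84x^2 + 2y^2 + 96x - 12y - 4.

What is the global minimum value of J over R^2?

J(x,y) separates as P(x) + Q(y) − 4, so its minimum is min P + min Q − 4.
P'(x) = 12(x + 1)(x + 2)(x + 4) vanishes at x ∈ {-4, -2, -1}; Q'(y) = 4y - 12 vanishes at y ∈ {3}.
Local minima of P (where P''>0): P(-4)=-64, P(-1)=-37. Local minima of Q: Q(3)=-18.
So the global minimum of J is P(-4) + Q(3) − 4 = -64 − 18 − 4 = -86, attained at (-4, 3).

-86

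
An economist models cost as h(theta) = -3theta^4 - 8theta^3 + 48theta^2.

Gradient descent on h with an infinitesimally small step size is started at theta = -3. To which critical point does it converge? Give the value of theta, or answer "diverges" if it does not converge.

h'(theta) = -12theta(theta - 2)(theta + 4), so h'(-3) = -180.
Gradient descent moves in the -h' direction, i.e. theta is increasing.
The nearest critical point in that direction is theta = 0, where h'' = 96 > 0 (a local minimum). The iterate converges there.

0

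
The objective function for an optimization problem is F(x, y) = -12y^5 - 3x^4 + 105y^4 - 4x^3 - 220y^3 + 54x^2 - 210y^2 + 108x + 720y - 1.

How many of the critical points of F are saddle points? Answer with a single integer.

F separates as a function of x plus a function of y, so ∇F=0 decouples.
∂F/∂x = -12(x - 3)(x + 1)(x + 3) = 0 at x ∈ {-3, -1, 3}; ∂F/∂y = -60(y - 4)(y - 3)(y - 1)(y + 1) = 0 at y ∈ {-1, 1, 3, 4}.
The Hessian is diagonal: diag(F_xx, F_yy). Second derivatives: F_xx(-3)=-144, F_xx(-1)=96, F_xx(3)=-288; F_yy(-1)=2400, F_yy(1)=-720, F_yy(3)=480, F_yy(4)=-900.
Saddle points occur where the two diagonal entries have opposite signs: (-3, -1), (-3, 3), (-1, 1), (-1, 4), (3, -1), (3, 3). Count: 6.

6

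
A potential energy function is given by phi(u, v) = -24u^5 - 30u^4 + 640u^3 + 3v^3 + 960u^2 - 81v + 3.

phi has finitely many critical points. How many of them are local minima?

2

phi separates as a function of u plus a function of v, so ∇phi=0 decouples.
∂phi/∂u = -120u(u - 4)(u + 1)(u + 4) = 0 at u ∈ {-4, -1, 0, 4}; ∂phi/∂v = 9(v - 3)(v + 3) = 0 at v ∈ {-3, 3}.
The Hessian is diagonal: diag(phi_uu, phi_vv). Second derivatives: phi_uu(-4)=11520, phi_uu(-1)=-1800, phi_uu(0)=1920, phi_uu(4)=-19200; phi_vv(-3)=-54, phi_vv(3)=54.
Local minima occur where both diagonal entries positive: (-4, 3), (0, 3). Count: 2.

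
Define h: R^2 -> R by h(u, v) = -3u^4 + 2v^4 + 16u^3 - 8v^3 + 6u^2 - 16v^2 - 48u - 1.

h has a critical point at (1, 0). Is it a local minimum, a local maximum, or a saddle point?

The mixed partial ∂²h/∂u∂v is 0, so the Hessian at any point is diag(h_uu, h_vv) = diag(12(-3u^2 + 8u + 1), 8(3v^2 - 6v - 4)).
At (1, 0): H = diag(72, -32).
The eigenvalues have opposite signs, so H is indefinite: a saddle point.

saddle point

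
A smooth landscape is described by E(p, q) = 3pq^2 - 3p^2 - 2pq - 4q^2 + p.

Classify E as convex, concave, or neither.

The term 3pq^2 is cubic, so the Hessian is not constant.
∂²E/∂q² = 6p - 8, which takes both signs as p varies (negative for sufficiently negative p). A diagonal entry of the Hessian changing sign means the Hessian is neither positive- nor negative-semidefinite on all of R^2.

neither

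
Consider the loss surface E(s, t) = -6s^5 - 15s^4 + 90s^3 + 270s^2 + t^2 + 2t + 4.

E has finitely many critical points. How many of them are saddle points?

E separates as a function of s plus a function of t, so ∇E=0 decouples.
∂E/∂s = -30s(s - 3)(s + 2)(s + 3) = 0 at s ∈ {-3, -2, 0, 3}; ∂E/∂t = 2(t + 1) = 0 at t ∈ {-1}.
The Hessian is diagonal: diag(E_ss, E_tt). Second derivatives: E_ss(-3)=540, E_ss(-2)=-300, E_ss(0)=540, E_ss(3)=-2700; E_tt(-1)=2.
Saddle points occur where the two diagonal entries have opposite signs: (-2, -1), (3, -1). Count: 2.

2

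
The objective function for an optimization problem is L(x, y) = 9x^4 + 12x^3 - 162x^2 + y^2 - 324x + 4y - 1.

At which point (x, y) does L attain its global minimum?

(3, -2)

L(x,y) separates as P(x) + Q(y) − 1, so its minimum is min P + min Q − 1.
P'(x) = 36(x - 3)(x + 1)(x + 3) vanishes at x ∈ {-3, -1, 3}; Q'(y) = 2y + 4 vanishes at y ∈ {-2}.
Local minima of P (where P''>0): P(-3)=-81, P(3)=-1377. Local minima of Q: Q(-2)=-4.
So the global minimum of L is P(3) + Q(-2) − 1 = -1377 − 4 − 1 = -1382, attained at (3, -2).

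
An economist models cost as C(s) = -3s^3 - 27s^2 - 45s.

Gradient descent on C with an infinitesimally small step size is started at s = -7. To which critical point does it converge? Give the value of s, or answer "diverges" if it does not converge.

-5

C'(s) = -9(s + 1)(s + 5), so C'(-7) = -108.
Gradient descent moves in the -C' direction, i.e. s is increasing.
The nearest critical point in that direction is s = -5, where C'' = 36 > 0 (a local minimum). The iterate converges there.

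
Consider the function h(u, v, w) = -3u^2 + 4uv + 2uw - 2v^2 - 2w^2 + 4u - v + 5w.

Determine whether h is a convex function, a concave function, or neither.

concave

h is quadratic, so its Hessian is the constant matrix H = [[-6, 4, 2], [4, -4, 0], [2, 0, -4]].
Leading principal minors: -6, 8, -16.
Signs alternate −, +, − ⇒ H ≺ 0 ⇒ concave.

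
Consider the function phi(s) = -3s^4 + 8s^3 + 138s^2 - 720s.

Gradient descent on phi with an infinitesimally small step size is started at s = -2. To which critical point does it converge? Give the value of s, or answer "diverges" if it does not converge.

phi'(s) = -12(s - 4)(s - 3)(s + 5), so phi'(-2) = -1080.
Gradient descent moves in the -phi' direction, i.e. s is increasing.
The nearest critical point in that direction is s = 3, where phi'' = 96 > 0 (a local minimum). The iterate converges there.

3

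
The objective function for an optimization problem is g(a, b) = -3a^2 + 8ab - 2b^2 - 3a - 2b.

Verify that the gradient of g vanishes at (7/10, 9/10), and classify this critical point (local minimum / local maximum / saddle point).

saddle point

∇g = (-6a + 8b - 3, 8a - 4b - 2); substituting (7/10, 9/10) gives ∇g = (0, 0), so (7/10, 9/10) is indeed a critical point.
The Hessian of g is constant: H = [[-6, 8], [8, -4]].
det(H) = (-6)·(-4) − 8² = -40.
Since det(H) < 0, H is indefinite and the critical point is a saddle point.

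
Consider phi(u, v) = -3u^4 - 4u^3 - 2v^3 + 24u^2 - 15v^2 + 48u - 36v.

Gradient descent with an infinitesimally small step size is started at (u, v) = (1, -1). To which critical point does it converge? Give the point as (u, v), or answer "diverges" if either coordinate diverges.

diverges

phi is separable, so gradient descent decouples: u follows -∂phi/∂u, v follows -∂phi/∂v.
∂phi/∂u = -12(u - 2)(u + 1)(u + 2); at u=1 this is 72, so u decreases.
∂phi/∂v = -6(v + 2)(v + 3); at v=-1 this is -12, so v increases.
The v-coordinate has no critical point in that direction and runs off to infinity.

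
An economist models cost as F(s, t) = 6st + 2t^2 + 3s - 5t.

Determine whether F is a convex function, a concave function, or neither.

F is quadratic, so its Hessian is the constant matrix H = [[0, 6], [6, 4]].
det(H) = -36, tr(H) = 4.
det(H) < 0, so H is indefinite: neither convex nor concave.

neither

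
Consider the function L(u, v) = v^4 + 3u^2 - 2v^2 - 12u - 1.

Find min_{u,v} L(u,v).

L(u,v) separates as P(u) + Q(v) − 1, so its minimum is min P + min Q − 1.
P'(u) = 6u - 12 vanishes at u ∈ {2}; Q'(v) = 4v(v - 1)(v + 1) vanishes at v ∈ {-1, 0, 1}.
Local minima of P (where P''>0): P(2)=-12. Local minima of Q: Q(-1)=-1, Q(1)=-1.
So the global minimum of L is P(2) + Q(-1) − 1 = -12 − 1 − 1 = -14, attained at (2, -1).

-14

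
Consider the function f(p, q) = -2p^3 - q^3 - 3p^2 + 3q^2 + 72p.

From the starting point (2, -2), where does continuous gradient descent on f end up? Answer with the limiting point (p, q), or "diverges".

f is separable, so gradient descent decouples: p follows -∂f/∂p, q follows -∂f/∂q.
∂f/∂p = -6(p - 3)(p + 4); at p=2 this is 36, so p decreases.
∂f/∂q = -3q(q - 2); at q=-2 this is -24, so q increases.
p converges to its nearest critical value -4 (a local min of the p-part); q converges to 0. The iterate converges to (-4, 0).

(-4, 0)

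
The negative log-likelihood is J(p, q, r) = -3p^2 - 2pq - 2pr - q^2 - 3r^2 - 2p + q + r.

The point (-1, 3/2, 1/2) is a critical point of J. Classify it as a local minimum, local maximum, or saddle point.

local maximum

The Hessian is constant: H = [[-6, -2, -2], [-2, -2, 0], [-2, 0, -6]].
Leading principal minors: Δ₁ = -6, Δ₂ = 8, Δ₃ = -40.
The minors alternate sign starting negative (−, +, −), so H is negative definite: a local maximum.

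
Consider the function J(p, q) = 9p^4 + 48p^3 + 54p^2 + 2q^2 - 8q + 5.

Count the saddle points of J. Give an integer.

J separates as a function of p plus a function of q, so ∇J=0 decouples.
∂J/∂p = 36p(p + 1)(p + 3) = 0 at p ∈ {-3, -1, 0}; ∂J/∂q = 4(q - 2) = 0 at q ∈ {2}.
The Hessian is diagonal: diag(J_pp, J_qq). Second derivatives: J_pp(-3)=216, J_pp(-1)=-72, J_pp(0)=108; J_qq(2)=4.
Saddle points occur where the two diagonal entries have opposite signs: (-1, 2). Count: 1.

1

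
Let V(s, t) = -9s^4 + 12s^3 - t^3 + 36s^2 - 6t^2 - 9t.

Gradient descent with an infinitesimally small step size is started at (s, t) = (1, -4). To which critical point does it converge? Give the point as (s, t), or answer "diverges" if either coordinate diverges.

(0, -3)

V is separable, so gradient descent decouples: s follows -∂V/∂s, t follows -∂V/∂t.
∂V/∂s = -36s(s - 2)(s + 1); at s=1 this is 72, so s decreases.
∂V/∂t = -3(t + 1)(t + 3); at t=-4 this is -9, so t increases.
s converges to its nearest critical value 0 (a local min of the s-part); t converges to -3. The iterate converges to (0, -3).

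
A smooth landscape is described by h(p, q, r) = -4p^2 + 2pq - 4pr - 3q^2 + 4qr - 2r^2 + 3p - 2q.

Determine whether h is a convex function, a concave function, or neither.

h is quadratic, so its Hessian is the constant matrix H = [[-8, 2, -4], [2, -6, 4], [-4, 4, -4]].
Leading principal minors: -8, 44, -16.
Signs alternate −, +, − ⇒ H ≺ 0 ⇒ concave.

concave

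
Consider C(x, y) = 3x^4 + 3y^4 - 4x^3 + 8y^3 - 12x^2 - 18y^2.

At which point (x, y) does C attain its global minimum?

(2, -3)

C(x,y) separates as P(x) + Q(y), so its minimum is min P + min Q.
P'(x) = 12x(x - 2)(x + 1) vanishes at x ∈ {-1, 0, 2}; Q'(y) = 12y(y - 1)(y + 3) vanishes at y ∈ {-3, 0, 1}.
Local minima of P (where P''>0): P(-1)=-5, P(2)=-32. Local minima of Q: Q(-3)=-135, Q(1)=-7.
So the global minimum of C is P(2) + Q(-3) = -32 − 135 = -167, attained at (2, -3).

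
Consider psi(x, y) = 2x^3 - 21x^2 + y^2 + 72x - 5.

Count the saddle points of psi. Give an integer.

1

psi separates as a function of x plus a function of y, so ∇psi=0 decouples.
∂psi/∂x = 6(x - 4)(x - 3) = 0 at x ∈ {3, 4}; ∂psi/∂y = 2y = 0 at y ∈ {0}.
The Hessian is diagonal: diag(psi_xx, psi_yy). Second derivatives: psi_xx(3)=-6, psi_xx(4)=6; psi_yy(0)=2.
Saddle points occur where the two diagonal entries have opposite signs: (3, 0). Count: 1.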